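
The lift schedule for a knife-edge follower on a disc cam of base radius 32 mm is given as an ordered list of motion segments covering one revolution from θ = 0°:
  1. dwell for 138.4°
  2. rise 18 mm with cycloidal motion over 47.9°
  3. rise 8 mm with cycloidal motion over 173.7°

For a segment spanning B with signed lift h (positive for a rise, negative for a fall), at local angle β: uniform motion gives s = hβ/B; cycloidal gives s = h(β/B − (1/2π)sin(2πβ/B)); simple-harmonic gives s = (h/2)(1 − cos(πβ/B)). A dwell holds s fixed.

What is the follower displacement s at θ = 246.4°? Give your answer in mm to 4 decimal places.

seg 1 [0°–138.4°] dwell: s stays 0.0000
seg 2 [138.4°–186.3°] cycloidal, h=18: full span → s += 18 → s = 18.0000
seg 3 [186.3°–360°] cycloidal, h=8: θ=246.4° here. β=60.1, B=173.7. 8·(0.3460 − sin(2π·0.3460)/(2π)) = 1.7194 → s = 19.7194

19.7194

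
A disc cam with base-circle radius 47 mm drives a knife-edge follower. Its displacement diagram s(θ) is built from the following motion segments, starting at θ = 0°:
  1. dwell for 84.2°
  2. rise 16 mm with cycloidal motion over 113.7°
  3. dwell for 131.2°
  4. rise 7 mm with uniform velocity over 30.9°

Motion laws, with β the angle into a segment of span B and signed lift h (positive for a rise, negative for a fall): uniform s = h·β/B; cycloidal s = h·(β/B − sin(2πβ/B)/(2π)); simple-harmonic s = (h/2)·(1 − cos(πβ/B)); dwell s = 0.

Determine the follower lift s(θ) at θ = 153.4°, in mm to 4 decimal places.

seg 1 [0°–84.2°] dwell: s stays 0.0000
seg 2 [84.2°–197.9°] cycloidal, h=16: θ=153.4° here. β=69.2, B=113.7. 16·(0.6086 − sin(2π·0.6086)/(2π)) = 11.3440 → s = 11.3440

11.3440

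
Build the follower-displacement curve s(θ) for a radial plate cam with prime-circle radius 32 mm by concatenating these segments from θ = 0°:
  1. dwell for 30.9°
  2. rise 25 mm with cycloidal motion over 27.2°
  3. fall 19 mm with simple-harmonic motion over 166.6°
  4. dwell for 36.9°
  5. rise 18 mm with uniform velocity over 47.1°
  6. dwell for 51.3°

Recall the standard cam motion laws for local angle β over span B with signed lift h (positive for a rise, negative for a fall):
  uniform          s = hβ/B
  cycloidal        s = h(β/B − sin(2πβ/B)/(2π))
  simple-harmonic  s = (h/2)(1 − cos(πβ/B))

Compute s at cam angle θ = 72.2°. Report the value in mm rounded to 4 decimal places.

seg 1 [0°–30.9°] dwell: s stays 0.0000
seg 2 [30.9°–58.1°] cycloidal, h=25: full span → s += 25 → s = 25.0000
seg 3 [58.1°–224.7°] simple-harmonic, h=-19: θ=72.2° here. β=14.1, B=166.6. -19/2·(1 − cos(π·0.0846)) = -0.3338 → s = 24.6662

24.6662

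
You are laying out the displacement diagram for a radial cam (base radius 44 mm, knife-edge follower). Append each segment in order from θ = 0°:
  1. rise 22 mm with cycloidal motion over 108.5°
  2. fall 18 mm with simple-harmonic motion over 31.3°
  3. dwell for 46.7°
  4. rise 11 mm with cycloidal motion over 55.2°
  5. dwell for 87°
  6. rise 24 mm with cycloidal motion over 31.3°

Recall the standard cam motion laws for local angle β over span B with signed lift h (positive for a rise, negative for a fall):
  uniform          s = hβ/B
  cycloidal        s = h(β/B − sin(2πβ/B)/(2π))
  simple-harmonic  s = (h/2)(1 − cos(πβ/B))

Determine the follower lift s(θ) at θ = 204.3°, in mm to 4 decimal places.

seg 1 [0°–108.5°] cycloidal, h=22: full span → s += 22 → s = 22.0000
seg 2 [108.5°–139.8°] simple-harmonic, h=-18: full span → s += -18 → s = 4.0000
seg 3 [139.8°–186.5°] dwell: s stays 4.0000
seg 4 [186.5°–241.7°] cycloidal, h=11: θ=204.3° here. β=17.8, B=55.2. 11·(0.3225 − sin(2π·0.3225)/(2π)) = 1.9747 → s = 5.9747

5.9747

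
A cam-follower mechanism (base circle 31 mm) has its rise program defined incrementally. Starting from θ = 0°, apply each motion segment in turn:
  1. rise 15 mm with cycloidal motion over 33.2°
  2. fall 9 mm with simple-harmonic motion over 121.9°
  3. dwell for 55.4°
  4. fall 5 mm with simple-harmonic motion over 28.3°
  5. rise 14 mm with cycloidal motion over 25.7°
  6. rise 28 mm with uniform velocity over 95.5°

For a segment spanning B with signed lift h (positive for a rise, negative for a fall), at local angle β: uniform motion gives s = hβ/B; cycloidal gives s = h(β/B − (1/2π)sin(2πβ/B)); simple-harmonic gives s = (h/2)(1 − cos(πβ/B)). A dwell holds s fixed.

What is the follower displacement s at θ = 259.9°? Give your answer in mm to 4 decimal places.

seg 1 [0°–33.2°] cycloidal, h=15: full span → s += 15 → s = 15.0000
seg 2 [33.2°–155.1°] simple-harmonic, h=-9: full span → s += -9 → s = 6.0000
seg 3 [155.1°–210.5°] dwell: s stays 6.0000
seg 4 [210.5°–238.8°] simple-harmonic, h=-5: full span → s += -5 → s = 1.0000
seg 5 [238.8°–264.5°] cycloidal, h=14: θ=259.9° here. β=21.1, B=25.7. 14·(0.8210 − sin(2π·0.8210)/(2π)) = 13.5042 → s = 14.5042

14.5042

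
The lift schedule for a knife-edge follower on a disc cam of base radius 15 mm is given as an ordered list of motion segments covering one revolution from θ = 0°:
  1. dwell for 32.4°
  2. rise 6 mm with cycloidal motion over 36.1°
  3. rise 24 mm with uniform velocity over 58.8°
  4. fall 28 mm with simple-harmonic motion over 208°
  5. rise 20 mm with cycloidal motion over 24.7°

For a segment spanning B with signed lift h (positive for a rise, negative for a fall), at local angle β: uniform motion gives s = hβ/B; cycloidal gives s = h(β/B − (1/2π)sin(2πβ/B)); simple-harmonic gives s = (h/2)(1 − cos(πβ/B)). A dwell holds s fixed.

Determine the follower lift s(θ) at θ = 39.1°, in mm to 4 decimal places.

seg 1 [0°–32.4°] dwell: s stays 0.0000
seg 2 [32.4°–68.5°] cycloidal, h=6: θ=39.1° here. β=6.7, B=36.1. 6·(0.1856 − sin(2π·0.1856)/(2π)) = 0.2358 → s = 0.2358

0.2358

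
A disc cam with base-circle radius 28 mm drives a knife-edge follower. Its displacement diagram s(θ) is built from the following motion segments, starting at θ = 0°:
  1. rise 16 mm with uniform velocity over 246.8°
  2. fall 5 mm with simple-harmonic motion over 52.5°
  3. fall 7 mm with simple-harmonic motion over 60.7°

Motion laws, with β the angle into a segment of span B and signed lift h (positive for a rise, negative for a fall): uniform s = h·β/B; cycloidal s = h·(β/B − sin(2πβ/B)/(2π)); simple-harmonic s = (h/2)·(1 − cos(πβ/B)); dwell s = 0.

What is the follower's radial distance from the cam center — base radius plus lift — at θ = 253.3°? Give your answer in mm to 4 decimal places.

seg 1 [0°–246.8°] uniform, h=16: full span → s += 16 → s = 16.0000
seg 2 [246.8°–299.3°] simple-harmonic, h=-5: θ=253.3° here. β=6.5, B=52.5. -5/2·(1 − cos(π·0.1238)) = -0.1867 → s = 15.8133
radial distance = base radius + s = 28 + 15.8133 = 43.8133

43.8133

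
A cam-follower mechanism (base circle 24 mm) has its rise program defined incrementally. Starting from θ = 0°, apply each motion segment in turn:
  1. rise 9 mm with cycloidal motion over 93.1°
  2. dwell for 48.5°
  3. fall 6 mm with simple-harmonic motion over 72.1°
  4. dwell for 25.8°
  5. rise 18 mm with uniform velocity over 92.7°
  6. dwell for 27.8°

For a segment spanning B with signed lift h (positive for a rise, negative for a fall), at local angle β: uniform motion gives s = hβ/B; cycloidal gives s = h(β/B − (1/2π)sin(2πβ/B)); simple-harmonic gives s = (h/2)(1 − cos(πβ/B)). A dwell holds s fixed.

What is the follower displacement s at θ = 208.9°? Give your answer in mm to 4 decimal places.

seg 1 [0°–93.1°] cycloidal, h=9: full span → s += 9 → s = 9.0000
seg 2 [93.1°–141.6°] dwell: s stays 9.0000
seg 3 [141.6°–213.7°] simple-harmonic, h=-6: θ=208.9° here. β=67.3, B=72.1. -6/2·(1 − cos(π·0.9334)) = -5.9346 → s = 3.0654

3.0654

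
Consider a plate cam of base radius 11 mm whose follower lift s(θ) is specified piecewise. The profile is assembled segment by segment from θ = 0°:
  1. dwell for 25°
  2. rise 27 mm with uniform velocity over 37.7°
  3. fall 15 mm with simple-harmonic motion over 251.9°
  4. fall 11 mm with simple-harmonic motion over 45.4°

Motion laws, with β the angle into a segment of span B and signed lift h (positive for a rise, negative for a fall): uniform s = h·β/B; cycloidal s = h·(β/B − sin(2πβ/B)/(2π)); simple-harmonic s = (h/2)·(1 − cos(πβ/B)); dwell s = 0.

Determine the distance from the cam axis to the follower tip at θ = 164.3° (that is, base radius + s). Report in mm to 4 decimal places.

seg 1 [0°–25°] dwell: s stays 0.0000
seg 2 [25°–62.7°] uniform, h=27: full span → s += 27 → s = 27.0000
seg 3 [62.7°–314.6°] simple-harmonic, h=-15: θ=164.3° here. β=101.6, B=251.9. -15/2·(1 − cos(π·0.4033)) = -5.2572 → s = 21.7428
radial distance = base radius + s = 11 + 21.7428 = 32.7428

32.7428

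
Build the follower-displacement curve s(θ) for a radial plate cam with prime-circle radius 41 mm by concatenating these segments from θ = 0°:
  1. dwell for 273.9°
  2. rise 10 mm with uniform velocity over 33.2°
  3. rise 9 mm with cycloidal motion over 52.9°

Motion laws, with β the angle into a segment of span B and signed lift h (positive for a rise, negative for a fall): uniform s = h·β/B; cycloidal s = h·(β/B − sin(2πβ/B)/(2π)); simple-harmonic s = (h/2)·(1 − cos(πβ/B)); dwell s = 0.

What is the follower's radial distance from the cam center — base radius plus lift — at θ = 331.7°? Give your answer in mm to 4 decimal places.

seg 1 [0°–273.9°] dwell: s stays 0.0000
seg 2 [273.9°–307.1°] uniform, h=10: full span → s += 10 → s = 10.0000
seg 3 [307.1°–360°] cycloidal, h=9: θ=331.7° here. β=24.6, B=52.9. 9·(0.4650 − sin(2π·0.4650)/(2π)) = 3.8730 → s = 13.8730
radial distance = base radius + s = 41 + 13.8730 = 54.8730

54.8730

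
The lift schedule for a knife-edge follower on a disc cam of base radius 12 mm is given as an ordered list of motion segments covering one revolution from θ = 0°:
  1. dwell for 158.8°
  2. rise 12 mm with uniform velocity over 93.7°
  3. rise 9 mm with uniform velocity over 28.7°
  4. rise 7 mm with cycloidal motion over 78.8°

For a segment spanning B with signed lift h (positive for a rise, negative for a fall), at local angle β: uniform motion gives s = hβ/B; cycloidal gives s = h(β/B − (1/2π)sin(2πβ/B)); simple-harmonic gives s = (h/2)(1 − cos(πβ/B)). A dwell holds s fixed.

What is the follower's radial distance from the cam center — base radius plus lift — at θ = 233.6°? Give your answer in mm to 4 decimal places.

seg 1 [0°–158.8°] dwell: s stays 0.0000
seg 2 [158.8°–252.5°] uniform, h=12: θ=233.6° here. β=74.8, B=93.7. 12·74.8/93.7 = 9.5795 → s = 9.5795
radial distance = base radius + s = 12 + 9.5795 = 21.5795

21.5795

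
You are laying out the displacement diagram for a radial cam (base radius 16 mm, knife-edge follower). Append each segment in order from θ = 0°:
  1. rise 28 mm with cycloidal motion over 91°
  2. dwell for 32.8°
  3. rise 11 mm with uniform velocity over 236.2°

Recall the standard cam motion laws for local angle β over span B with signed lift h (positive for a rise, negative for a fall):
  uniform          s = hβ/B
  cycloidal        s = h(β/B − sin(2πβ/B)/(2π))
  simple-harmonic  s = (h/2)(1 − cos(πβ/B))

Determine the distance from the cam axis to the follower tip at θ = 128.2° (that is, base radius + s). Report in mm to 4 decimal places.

seg 1 [0°–91°] cycloidal, h=28: full span → s += 28 → s = 28.0000
seg 2 [91°–123.8°] dwell: s stays 28.0000
seg 3 [123.8°–360°] uniform, h=11: θ=128.2° here. β=4.4, B=236.2. 11·4.4/236.2 = 0.2049 → s = 28.2049
radial distance = base radius + s = 16 + 28.2049 = 44.2049

44.2049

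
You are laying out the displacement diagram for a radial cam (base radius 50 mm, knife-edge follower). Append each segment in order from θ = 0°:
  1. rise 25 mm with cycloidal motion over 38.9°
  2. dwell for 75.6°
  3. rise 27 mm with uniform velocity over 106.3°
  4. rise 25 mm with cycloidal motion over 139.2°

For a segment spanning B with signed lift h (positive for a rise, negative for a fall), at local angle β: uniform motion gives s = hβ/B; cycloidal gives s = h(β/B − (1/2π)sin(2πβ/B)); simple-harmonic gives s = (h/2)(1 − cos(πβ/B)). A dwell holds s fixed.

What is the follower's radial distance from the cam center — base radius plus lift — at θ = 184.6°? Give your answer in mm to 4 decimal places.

seg 1 [0°–38.9°] cycloidal, h=25: full span → s += 25 → s = 25.0000
seg 2 [38.9°–114.5°] dwell: s stays 25.0000
seg 3 [114.5°–220.8°] uniform, h=27: θ=184.6° here. β=70.1, B=106.3. 27·70.1/106.3 = 17.8053 → s = 42.8053
radial distance = base radius + s = 50 + 42.8053 = 92.8053

92.8053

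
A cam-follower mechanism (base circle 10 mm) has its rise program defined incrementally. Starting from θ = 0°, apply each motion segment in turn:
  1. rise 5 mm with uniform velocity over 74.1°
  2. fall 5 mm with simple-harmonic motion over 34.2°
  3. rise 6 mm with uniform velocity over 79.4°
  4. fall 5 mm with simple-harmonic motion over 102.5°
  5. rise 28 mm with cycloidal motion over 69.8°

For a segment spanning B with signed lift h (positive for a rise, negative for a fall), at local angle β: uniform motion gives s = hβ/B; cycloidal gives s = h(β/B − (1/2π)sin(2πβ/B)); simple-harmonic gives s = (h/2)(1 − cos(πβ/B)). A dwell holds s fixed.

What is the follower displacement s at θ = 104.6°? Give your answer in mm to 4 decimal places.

seg 1 [0°–74.1°] uniform, h=5: full span → s += 5 → s = 5.0000
seg 2 [74.1°–108.3°] simple-harmonic, h=-5: θ=104.6° here. β=30.5, B=34.2. -5/2·(1 − cos(π·0.8918)) = -4.8570 → s = 0.1430

0.1430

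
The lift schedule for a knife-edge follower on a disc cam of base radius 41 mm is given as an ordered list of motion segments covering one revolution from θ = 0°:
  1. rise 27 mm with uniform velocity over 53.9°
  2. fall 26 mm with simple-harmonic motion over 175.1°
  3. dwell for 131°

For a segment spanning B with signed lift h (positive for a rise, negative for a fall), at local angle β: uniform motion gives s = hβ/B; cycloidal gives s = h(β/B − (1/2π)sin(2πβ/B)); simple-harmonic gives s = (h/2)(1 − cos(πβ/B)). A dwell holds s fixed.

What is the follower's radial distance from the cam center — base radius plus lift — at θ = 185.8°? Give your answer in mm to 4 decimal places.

seg 1 [0°–53.9°] uniform, h=27: full span → s += 27 → s = 27.0000
seg 2 [53.9°–229°] simple-harmonic, h=-26: θ=185.8° here. β=131.9, B=175.1. -26/2·(1 − cos(π·0.7533)) = -22.2867 → s = 4.7133
radial distance = base radius + s = 41 + 4.7133 = 45.7133

45.7133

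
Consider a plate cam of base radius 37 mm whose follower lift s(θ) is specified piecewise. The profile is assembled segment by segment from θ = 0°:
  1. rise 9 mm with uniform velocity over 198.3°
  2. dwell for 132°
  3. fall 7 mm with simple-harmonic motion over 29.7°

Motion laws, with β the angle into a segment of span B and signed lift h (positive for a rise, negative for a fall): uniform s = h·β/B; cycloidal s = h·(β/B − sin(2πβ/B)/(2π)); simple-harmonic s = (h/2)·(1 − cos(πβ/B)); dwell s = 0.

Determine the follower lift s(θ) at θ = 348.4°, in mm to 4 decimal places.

seg 1 [0°–198.3°] uniform, h=9: full span → s += 9 → s = 9.0000
seg 2 [198.3°–330.3°] dwell: s stays 9.0000
seg 3 [330.3°–360°] simple-harmonic, h=-7: θ=348.4° here. β=18.1, B=29.7. -7/2·(1 − cos(π·0.6094)) = -4.6797 → s = 4.3203

4.3203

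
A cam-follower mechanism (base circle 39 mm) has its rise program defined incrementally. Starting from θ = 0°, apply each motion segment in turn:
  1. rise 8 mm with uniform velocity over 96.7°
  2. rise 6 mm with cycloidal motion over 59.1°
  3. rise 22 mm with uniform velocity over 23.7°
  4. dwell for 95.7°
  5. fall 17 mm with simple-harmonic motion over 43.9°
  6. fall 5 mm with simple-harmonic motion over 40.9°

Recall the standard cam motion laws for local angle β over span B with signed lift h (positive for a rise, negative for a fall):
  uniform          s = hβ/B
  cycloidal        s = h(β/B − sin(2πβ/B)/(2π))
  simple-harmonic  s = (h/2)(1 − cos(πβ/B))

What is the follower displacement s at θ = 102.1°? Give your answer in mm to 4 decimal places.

seg 1 [0°–96.7°] uniform, h=8: full span → s += 8 → s = 8.0000
seg 2 [96.7°–155.8°] cycloidal, h=6: θ=102.1° here. β=5.4, B=59.1. 6·(0.0914 − sin(2π·0.0914)/(2π)) = 0.0296 → s = 8.0296

8.0296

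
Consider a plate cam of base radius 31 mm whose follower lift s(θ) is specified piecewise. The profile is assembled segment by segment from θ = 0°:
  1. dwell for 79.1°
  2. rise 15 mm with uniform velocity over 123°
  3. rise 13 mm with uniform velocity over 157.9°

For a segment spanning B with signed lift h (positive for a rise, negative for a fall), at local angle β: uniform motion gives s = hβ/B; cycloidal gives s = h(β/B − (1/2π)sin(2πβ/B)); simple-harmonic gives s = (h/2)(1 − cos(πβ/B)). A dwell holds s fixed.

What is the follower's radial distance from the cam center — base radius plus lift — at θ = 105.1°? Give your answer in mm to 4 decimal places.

seg 1 [0°–79.1°] dwell: s stays 0.0000
seg 2 [79.1°–202.1°] uniform, h=15: θ=105.1° here. β=26, B=123. 15·26/123 = 3.1707 → s = 3.1707
radial distance = base radius + s = 31 + 3.1707 = 34.1707

34.1707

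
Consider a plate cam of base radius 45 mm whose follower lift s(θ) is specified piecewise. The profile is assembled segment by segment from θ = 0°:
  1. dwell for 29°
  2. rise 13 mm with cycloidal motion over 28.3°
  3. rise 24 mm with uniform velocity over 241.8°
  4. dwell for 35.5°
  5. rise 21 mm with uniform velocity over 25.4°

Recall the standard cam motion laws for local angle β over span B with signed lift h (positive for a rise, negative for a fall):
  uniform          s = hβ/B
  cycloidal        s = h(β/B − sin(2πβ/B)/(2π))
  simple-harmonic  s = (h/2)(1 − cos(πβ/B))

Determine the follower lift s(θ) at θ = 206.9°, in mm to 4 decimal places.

seg 1 [0°–29°] dwell: s stays 0.0000
seg 2 [29°–57.3°] cycloidal, h=13: full span → s += 13 → s = 13.0000
seg 3 [57.3°–299.1°] uniform, h=24: θ=206.9° here. β=149.6, B=241.8. 24·149.6/241.8 = 14.8486 → s = 27.8486

27.8486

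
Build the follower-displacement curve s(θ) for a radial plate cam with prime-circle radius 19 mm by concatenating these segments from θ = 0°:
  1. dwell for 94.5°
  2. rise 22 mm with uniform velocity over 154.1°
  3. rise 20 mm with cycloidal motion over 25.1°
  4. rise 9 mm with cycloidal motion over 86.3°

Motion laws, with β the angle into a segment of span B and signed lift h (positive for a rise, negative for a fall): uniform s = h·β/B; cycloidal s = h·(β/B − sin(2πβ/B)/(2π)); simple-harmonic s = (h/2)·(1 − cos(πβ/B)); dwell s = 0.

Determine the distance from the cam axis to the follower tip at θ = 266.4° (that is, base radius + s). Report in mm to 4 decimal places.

seg 1 [0°–94.5°] dwell: s stays 0.0000
seg 2 [94.5°–248.6°] uniform, h=22: full span → s += 22 → s = 22.0000
seg 3 [248.6°–273.7°] cycloidal, h=20: θ=266.4° here. β=17.8, B=25.1. 20·(0.7092 − sin(2π·0.7092)/(2π)) = 17.2622 → s = 39.2622
radial distance = base radius + s = 19 + 39.2622 = 58.2622

58.2622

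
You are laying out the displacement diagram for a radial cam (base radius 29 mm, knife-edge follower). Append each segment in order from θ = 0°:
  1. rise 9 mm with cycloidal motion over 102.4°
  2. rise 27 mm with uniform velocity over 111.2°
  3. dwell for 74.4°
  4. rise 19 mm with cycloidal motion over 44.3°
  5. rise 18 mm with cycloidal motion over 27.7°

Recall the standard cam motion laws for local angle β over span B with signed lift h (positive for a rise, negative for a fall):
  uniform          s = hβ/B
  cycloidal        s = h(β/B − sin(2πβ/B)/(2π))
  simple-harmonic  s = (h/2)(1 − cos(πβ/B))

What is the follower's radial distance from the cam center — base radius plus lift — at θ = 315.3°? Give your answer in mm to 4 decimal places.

seg 1 [0°–102.4°] cycloidal, h=9: full span → s += 9 → s = 9.0000
seg 2 [102.4°–213.6°] uniform, h=27: full span → s += 27 → s = 36.0000
seg 3 [213.6°–288°] dwell: s stays 36.0000
seg 4 [288°–332.3°] cycloidal, h=19: θ=315.3° here. β=27.3, B=44.3. 19·(0.6163 − sin(2π·0.6163)/(2π)) = 13.7264 → s = 49.7264
radial distance = base radius + s = 29 + 49.7264 = 78.7264

78.7264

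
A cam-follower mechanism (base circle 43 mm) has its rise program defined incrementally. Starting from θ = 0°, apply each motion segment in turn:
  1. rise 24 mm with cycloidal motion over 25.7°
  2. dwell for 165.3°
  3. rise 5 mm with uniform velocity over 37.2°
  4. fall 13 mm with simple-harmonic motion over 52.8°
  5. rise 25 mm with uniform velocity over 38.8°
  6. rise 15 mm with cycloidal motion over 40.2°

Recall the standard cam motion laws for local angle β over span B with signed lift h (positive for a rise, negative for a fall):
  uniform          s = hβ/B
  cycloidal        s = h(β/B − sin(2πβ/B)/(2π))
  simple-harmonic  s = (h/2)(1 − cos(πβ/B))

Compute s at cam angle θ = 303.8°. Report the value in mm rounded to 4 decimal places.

seg 1 [0°–25.7°] cycloidal, h=24: full span → s += 24 → s = 24.0000
seg 2 [25.7°–191°] dwell: s stays 24.0000
seg 3 [191°–228.2°] uniform, h=5: full span → s += 5 → s = 29.0000
seg 4 [228.2°–281°] simple-harmonic, h=-13: full span → s += -13 → s = 16.0000
seg 5 [281°–319.8°] uniform, h=25: θ=303.8° here. β=22.8, B=38.8. 25·22.8/38.8 = 14.6907 → s = 30.6907

30.6907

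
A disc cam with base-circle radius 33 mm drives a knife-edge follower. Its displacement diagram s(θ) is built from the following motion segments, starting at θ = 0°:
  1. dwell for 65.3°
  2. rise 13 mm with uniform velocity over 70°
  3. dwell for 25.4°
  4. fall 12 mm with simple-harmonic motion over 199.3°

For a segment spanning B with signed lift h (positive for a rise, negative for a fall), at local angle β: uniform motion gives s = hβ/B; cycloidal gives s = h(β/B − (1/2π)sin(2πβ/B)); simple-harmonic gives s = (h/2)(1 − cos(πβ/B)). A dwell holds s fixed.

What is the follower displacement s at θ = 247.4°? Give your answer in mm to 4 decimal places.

seg 1 [0°–65.3°] dwell: s stays 0.0000
seg 2 [65.3°–135.3°] uniform, h=13: full span → s += 13 → s = 13.0000
seg 3 [135.3°–160.7°] dwell: s stays 13.0000
seg 4 [160.7°–360°] simple-harmonic, h=-12: θ=247.4° here. β=86.7, B=199.3. -12/2·(1 − cos(π·0.4350)) = -4.7837 → s = 8.2163

8.2163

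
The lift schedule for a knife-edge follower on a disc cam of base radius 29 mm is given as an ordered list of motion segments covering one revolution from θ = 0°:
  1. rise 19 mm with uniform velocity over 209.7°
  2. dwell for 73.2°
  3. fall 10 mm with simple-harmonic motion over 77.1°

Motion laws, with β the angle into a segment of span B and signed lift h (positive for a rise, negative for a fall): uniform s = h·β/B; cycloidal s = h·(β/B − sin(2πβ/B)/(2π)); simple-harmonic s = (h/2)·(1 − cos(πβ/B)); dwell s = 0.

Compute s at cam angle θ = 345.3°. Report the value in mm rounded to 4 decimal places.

seg 1 [0°–209.7°] uniform, h=19: full span → s += 19 → s = 19.0000
seg 2 [209.7°–282.9°] dwell: s stays 19.0000
seg 3 [282.9°–360°] simple-harmonic, h=-10: θ=345.3° here. β=62.4, B=77.1. -10/2·(1 − cos(π·0.8093)) = -9.1296 → s = 9.8704

9.8704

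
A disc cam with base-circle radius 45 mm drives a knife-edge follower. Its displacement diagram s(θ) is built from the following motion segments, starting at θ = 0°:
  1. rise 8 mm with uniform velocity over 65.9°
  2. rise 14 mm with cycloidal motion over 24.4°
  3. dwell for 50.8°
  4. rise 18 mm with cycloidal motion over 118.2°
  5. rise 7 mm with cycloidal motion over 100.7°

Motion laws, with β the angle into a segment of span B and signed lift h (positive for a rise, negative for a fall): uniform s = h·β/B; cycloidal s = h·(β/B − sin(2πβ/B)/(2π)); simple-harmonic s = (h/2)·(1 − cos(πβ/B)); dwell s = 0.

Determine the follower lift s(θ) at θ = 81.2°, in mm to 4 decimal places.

seg 1 [0°–65.9°] uniform, h=8: full span → s += 8 → s = 8.0000
seg 2 [65.9°–90.3°] cycloidal, h=14: θ=81.2° here. β=15.3, B=24.4. 14·(0.6270 − sin(2π·0.6270)/(2π)) = 10.3744 → s = 18.3744

18.3744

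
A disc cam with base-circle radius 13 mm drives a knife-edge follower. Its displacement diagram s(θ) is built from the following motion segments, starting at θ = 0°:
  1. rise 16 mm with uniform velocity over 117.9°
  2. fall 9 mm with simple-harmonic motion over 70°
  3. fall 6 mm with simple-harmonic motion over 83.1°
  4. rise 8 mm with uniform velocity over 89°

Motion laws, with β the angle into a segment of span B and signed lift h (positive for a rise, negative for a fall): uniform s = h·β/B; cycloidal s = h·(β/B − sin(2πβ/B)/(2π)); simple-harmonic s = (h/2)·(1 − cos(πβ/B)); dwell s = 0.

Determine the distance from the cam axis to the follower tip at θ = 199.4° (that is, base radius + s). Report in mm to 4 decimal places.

seg 1 [0°–117.9°] uniform, h=16: full span → s += 16 → s = 16.0000
seg 2 [117.9°–187.9°] simple-harmonic, h=-9: full span → s += -9 → s = 7.0000
seg 3 [187.9°–271°] simple-harmonic, h=-6: θ=199.4° here. β=11.5, B=83.1. -6/2·(1 − cos(π·0.1384)) = -0.2791 → s = 6.7209
radial distance = base radius + s = 13 + 6.7209 = 19.7209

19.7209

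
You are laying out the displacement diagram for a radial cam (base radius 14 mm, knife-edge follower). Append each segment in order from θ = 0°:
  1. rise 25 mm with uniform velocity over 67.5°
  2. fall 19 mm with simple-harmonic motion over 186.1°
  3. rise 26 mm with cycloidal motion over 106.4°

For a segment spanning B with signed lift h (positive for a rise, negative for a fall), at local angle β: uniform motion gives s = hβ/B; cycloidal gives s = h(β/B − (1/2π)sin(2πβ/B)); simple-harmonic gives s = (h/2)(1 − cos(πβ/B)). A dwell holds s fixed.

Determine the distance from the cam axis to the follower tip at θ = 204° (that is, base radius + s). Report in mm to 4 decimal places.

seg 1 [0°–67.5°] uniform, h=25: full span → s += 25 → s = 25.0000
seg 2 [67.5°–253.6°] simple-harmonic, h=-19: θ=204° here. β=136.5, B=186.1. -19/2·(1 − cos(π·0.7335)) = -15.8599 → s = 9.1401
radial distance = base radius + s = 14 + 9.1401 = 23.1401

23.1401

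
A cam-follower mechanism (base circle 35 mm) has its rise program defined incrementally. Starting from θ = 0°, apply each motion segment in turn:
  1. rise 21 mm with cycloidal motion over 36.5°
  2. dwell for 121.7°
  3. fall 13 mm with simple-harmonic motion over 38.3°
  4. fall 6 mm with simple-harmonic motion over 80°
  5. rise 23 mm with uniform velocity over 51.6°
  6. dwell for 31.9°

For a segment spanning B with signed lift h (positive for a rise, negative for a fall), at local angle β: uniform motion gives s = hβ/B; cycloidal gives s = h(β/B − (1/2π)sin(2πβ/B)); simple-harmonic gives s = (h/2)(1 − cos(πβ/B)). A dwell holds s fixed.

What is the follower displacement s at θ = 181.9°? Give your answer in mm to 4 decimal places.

seg 1 [0°–36.5°] cycloidal, h=21: full span → s += 21 → s = 21.0000
seg 2 [36.5°–158.2°] dwell: s stays 21.0000
seg 3 [158.2°–196.5°] simple-harmonic, h=-13: θ=181.9° here. β=23.7, B=38.3. -13/2·(1 − cos(π·0.6188)) = -8.8700 → s = 12.1300

12.1300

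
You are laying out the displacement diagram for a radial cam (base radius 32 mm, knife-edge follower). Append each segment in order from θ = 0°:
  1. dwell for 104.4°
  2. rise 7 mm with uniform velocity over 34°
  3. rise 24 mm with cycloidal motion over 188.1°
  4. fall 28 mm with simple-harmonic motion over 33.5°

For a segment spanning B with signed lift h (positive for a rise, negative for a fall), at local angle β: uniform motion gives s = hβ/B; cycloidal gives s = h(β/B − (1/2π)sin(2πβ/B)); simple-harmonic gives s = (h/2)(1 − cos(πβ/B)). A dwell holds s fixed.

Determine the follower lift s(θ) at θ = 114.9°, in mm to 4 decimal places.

seg 1 [0°–104.4°] dwell: s stays 0.0000
seg 2 [104.4°–138.4°] uniform, h=7: θ=114.9° here. β=10.5, B=34. 7·10.5/34 = 2.1618 → s = 2.1618

2.1618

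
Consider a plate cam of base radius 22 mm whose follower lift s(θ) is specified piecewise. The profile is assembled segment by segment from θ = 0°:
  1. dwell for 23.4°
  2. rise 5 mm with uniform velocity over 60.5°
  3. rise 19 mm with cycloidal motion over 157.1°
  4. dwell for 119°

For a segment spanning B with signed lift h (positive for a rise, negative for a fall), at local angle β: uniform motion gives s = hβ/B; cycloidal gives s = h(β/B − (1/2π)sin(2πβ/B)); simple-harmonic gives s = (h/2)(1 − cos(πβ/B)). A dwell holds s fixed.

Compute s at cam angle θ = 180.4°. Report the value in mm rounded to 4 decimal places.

seg 1 [0°–23.4°] dwell: s stays 0.0000
seg 2 [23.4°–83.9°] uniform, h=5: full span → s += 5 → s = 5.0000
seg 3 [83.9°–241°] cycloidal, h=19: θ=180.4° here. β=96.5, B=157.1. 19·(0.6143 − sin(2π·0.6143)/(2π)) = 13.6601 → s = 18.6601

18.6601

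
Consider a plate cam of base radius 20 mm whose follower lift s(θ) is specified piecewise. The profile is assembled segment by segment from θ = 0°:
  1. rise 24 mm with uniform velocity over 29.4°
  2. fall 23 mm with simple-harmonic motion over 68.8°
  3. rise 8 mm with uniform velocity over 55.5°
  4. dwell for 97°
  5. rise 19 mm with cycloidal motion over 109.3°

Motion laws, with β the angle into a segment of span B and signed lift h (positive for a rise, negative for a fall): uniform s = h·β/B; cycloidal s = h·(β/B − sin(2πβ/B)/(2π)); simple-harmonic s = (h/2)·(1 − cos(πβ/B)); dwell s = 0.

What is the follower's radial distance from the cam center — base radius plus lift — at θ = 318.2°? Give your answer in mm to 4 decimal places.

seg 1 [0°–29.4°] uniform, h=24: full span → s += 24 → s = 24.0000
seg 2 [29.4°–98.2°] simple-harmonic, h=-23: full span → s += -23 → s = 1.0000
seg 3 [98.2°–153.7°] uniform, h=8: full span → s += 8 → s = 9.0000
seg 4 [153.7°–250.7°] dwell: s stays 9.0000
seg 5 [250.7°–360°] cycloidal, h=19: θ=318.2° here. β=67.5, B=109.3. 19·(0.6176 − sin(2π·0.6176)/(2π)) = 13.7698 → s = 22.7698
radial distance = base radius + s = 20 + 22.7698 = 42.7698

42.7698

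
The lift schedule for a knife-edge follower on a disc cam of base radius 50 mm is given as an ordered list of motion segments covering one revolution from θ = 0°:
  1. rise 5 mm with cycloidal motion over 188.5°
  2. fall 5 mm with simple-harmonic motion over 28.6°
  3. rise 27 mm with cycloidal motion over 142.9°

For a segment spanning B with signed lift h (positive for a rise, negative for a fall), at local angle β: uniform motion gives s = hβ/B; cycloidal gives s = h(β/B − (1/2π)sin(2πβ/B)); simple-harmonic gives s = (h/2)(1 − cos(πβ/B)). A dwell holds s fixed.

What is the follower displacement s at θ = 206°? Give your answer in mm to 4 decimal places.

seg 1 [0°–188.5°] cycloidal, h=5: full span → s += 5 → s = 5.0000
seg 2 [188.5°–217.1°] simple-harmonic, h=-5: θ=206° here. β=17.5, B=28.6. -5/2·(1 − cos(π·0.6119)) = -3.3608 → s = 1.6392

1.6392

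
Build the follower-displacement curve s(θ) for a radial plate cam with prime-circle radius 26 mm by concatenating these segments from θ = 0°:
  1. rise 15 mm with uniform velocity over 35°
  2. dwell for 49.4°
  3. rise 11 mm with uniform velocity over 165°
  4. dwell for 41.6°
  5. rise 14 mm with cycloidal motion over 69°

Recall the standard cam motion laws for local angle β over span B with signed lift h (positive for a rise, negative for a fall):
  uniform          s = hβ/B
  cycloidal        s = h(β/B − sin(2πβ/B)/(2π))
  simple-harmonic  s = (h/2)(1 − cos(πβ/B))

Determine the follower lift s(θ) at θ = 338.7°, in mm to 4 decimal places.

seg 1 [0°–35°] uniform, h=15: full span → s += 15 → s = 15.0000
seg 2 [35°–84.4°] dwell: s stays 15.0000
seg 3 [84.4°–249.4°] uniform, h=11: full span → s += 11 → s = 26.0000
seg 4 [249.4°–291°] dwell: s stays 26.0000
seg 5 [291°–360°] cycloidal, h=14: θ=338.7° here. β=47.7, B=69. 14·(0.6913 − sin(2π·0.6913)/(2π)) = 11.7566 → s = 37.7566

37.7566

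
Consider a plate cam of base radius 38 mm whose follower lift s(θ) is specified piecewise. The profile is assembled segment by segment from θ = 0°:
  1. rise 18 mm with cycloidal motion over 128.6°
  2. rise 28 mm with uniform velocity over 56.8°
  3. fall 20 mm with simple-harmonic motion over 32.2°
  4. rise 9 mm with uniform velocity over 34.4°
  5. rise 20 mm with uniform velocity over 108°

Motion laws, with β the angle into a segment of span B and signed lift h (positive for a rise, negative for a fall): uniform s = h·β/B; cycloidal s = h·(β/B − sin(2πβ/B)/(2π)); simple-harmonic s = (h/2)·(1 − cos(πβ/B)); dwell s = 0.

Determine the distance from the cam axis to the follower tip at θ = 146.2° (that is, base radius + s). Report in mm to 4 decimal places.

seg 1 [0°–128.6°] cycloidal, h=18: full span → s += 18 → s = 18.0000
seg 2 [128.6°–185.4°] uniform, h=28: θ=146.2° here. β=17.6, B=56.8. 28·17.6/56.8 = 8.6761 → s = 26.6761
radial distance = base radius + s = 38 + 26.6761 = 64.6761

64.6761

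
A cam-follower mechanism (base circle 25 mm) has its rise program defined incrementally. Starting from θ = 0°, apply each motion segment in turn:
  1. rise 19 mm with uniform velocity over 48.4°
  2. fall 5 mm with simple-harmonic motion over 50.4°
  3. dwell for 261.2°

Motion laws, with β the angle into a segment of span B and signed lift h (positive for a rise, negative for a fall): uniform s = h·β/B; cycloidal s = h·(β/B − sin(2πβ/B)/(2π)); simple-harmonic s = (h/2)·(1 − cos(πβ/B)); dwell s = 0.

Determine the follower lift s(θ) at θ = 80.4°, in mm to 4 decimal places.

seg 1 [0°–48.4°] uniform, h=19: full span → s += 19 → s = 19.0000
seg 2 [48.4°–98.8°] simple-harmonic, h=-5: θ=80.4° here. β=32, B=50.4. -5/2·(1 − cos(π·0.6349)) = -3.5282 → s = 15.4718

15.4718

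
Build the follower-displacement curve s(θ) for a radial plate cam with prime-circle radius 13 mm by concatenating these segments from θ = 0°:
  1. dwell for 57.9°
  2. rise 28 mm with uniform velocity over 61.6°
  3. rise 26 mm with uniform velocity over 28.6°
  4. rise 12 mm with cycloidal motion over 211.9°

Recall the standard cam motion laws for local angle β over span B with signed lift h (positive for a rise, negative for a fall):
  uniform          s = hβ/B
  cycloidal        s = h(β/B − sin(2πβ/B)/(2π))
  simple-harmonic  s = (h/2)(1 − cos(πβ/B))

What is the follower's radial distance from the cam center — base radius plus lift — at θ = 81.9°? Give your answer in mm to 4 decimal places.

seg 1 [0°–57.9°] dwell: s stays 0.0000
seg 2 [57.9°–119.5°] uniform, h=28: θ=81.9° here. β=24, B=61.6. 28·24/61.6 = 10.9091 → s = 10.9091
radial distance = base radius + s = 13 + 10.9091 = 23.9091

23.9091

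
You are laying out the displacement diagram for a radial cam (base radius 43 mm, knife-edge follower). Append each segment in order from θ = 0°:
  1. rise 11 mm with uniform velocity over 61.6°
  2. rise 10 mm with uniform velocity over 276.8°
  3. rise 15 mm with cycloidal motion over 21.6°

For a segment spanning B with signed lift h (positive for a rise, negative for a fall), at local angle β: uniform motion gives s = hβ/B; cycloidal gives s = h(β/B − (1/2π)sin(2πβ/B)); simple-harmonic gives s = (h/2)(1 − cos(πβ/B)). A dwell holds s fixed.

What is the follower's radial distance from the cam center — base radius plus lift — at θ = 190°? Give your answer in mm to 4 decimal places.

seg 1 [0°–61.6°] uniform, h=11: full span → s += 11 → s = 11.0000
seg 2 [61.6°–338.4°] uniform, h=10: θ=190° here. β=128.4, B=276.8. 10·128.4/276.8 = 4.6387 → s = 15.6387
radial distance = base radius + s = 43 + 15.6387 = 58.6387

58.6387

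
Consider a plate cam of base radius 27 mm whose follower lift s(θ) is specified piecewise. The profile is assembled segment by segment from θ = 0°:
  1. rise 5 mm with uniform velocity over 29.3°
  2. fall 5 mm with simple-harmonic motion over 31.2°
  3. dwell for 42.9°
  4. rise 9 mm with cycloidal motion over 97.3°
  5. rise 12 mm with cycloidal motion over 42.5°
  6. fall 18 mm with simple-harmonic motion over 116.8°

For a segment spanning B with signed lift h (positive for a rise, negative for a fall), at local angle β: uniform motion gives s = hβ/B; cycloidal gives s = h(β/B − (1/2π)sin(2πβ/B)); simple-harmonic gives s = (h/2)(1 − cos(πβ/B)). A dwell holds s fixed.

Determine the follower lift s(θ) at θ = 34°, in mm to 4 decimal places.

seg 1 [0°–29.3°] uniform, h=5: full span → s += 5 → s = 5.0000
seg 2 [29.3°–60.5°] simple-harmonic, h=-5: θ=34° here. β=4.7, B=31.2. -5/2·(1 − cos(π·0.1506)) = -0.2748 → s = 4.7252

4.7252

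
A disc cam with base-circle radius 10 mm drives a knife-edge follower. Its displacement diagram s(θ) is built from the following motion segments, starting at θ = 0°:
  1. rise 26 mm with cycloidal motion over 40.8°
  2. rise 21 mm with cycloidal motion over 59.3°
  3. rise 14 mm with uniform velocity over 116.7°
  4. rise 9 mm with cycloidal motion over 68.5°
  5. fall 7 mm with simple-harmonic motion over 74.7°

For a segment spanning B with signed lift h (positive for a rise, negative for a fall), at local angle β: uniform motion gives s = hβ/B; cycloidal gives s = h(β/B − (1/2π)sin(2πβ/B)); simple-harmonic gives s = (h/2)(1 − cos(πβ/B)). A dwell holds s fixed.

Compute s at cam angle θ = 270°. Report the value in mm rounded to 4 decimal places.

seg 1 [0°–40.8°] cycloidal, h=26: full span → s += 26 → s = 26.0000
seg 2 [40.8°–100.1°] cycloidal, h=21: full span → s += 21 → s = 47.0000
seg 3 [100.1°–216.8°] uniform, h=14: full span → s += 14 → s = 61.0000
seg 4 [216.8°–285.3°] cycloidal, h=9: θ=270° here. β=53.2, B=68.5. 9·(0.7766 − sin(2π·0.7766)/(2π)) = 8.4022 → s = 69.4022

69.4022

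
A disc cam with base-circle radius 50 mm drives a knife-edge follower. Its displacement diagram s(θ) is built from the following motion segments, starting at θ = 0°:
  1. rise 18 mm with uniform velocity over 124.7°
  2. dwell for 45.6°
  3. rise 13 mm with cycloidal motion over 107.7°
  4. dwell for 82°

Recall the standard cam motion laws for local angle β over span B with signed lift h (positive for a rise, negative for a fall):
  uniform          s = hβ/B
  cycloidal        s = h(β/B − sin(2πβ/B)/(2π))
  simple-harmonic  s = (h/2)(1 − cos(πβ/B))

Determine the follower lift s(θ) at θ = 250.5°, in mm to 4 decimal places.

seg 1 [0°–124.7°] uniform, h=18: full span → s += 18 → s = 18.0000
seg 2 [124.7°–170.3°] dwell: s stays 18.0000
seg 3 [170.3°–278°] cycloidal, h=13: θ=250.5° here. β=80.2, B=107.7. 13·(0.7447 − sin(2π·0.7447)/(2π)) = 11.7484 → s = 29.7484

29.7484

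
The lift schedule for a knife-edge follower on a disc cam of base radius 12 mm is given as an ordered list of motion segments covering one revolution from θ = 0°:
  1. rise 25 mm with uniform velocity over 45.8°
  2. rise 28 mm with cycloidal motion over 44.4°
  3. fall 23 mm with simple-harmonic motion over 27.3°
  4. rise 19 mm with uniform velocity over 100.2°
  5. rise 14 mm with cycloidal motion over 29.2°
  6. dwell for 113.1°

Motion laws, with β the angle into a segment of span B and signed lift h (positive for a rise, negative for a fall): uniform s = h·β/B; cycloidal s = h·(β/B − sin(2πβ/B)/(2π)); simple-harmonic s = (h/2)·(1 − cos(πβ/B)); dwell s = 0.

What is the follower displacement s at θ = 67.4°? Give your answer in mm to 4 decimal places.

seg 1 [0°–45.8°] uniform, h=25: full span → s += 25 → s = 25.0000
seg 2 [45.8°–90.2°] cycloidal, h=28: θ=67.4° here. β=21.6, B=44.4. 28·(0.4865 − sin(2π·0.4865)/(2π)) = 13.2437 → s = 38.2437

38.2437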